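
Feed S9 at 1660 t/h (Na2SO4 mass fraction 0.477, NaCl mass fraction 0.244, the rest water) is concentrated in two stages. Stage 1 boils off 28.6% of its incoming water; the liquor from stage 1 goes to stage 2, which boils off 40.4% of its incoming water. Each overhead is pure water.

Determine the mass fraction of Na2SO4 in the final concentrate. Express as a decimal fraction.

water in feed = 1660×0.279 = 463.14 t/h.
After stage 1: water left = (1−0.286)×463.14 = 330.68; stream total = 1527.5 t/h.
After stage 2: water left = (1−0.404)×330.68 = 197.09; final concentrate = 1393.9 t/h.
Na2SO4 fraction = 791.82/1393.9 = 0.568.

0.568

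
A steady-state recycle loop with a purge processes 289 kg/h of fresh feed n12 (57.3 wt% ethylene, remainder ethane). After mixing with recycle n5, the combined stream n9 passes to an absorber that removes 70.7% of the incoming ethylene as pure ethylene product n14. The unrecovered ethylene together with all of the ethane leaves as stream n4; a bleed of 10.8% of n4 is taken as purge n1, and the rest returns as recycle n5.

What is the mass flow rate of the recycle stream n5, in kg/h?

1078 kg/h

ethane enters only via n12 and leaves only via the purge: 289×0.427 = 0.108×(ethane in n4), and the absorber passes all ethane, so ethane in n9 = ethane in n4 = 1142.6 kg/h.
ethylene in n9: m_A = 289×0.573 + (1−0.108)·(1−0.707)·m_A, so m_A = 165.6/0.7386 = 224.19 kg/h.
n4 = (1−0.707)×224.19 + 1142.6 = 1208.3 kg/h.
Recycle n5 = (1−0.108)×1208.3 = 1077.8 kg/h.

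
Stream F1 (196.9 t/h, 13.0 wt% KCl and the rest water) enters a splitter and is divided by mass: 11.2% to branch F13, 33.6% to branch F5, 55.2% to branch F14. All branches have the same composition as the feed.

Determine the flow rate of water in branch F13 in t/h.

19.19 t/h

Branch F13 total = 0.112×196.9 = 22.053 t/h.
water in F13 = 0.870×22.053 = 19.186 t/h.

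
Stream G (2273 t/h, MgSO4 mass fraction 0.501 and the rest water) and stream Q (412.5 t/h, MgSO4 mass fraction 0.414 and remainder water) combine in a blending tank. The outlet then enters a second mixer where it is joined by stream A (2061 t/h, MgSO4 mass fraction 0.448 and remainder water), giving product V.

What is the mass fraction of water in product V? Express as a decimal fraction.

0.530

Overall, product flow = 4746.5 t/h.
water in = 2273×0.499 + 412.5×0.586 + 2061×0.552 = 2513.6 t/h.
water fraction in V = 0.530.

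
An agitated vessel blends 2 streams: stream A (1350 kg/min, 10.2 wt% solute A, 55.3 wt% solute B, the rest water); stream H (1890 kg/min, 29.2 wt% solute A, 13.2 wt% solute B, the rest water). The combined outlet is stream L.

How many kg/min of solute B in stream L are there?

996 kg/min

solute B out = solute B in = 1350×0.553 + 1890×0.132 = 996.03 kg/min.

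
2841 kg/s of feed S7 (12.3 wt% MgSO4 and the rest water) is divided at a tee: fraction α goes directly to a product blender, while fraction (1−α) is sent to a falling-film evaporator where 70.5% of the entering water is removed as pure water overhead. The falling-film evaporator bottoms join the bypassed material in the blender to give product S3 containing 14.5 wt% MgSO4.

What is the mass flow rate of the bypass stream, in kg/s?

All 2841×0.123 = 349.44 kg/s of MgSO4 reaches S3, so S3 = 349.44/0.145 = 2410 kg/s and vapour = 431.05 kg/s.
The evaporator receives (1−α)·2841 of feed at 0.877 water and removes 0.705 of that water:
0.705×0.877×(1−α)×2841 = 431.05
(1−α) = 431.05/1756.5 = 0.2454;  α = 0.7546.
Bypass flow = 0.7546×2841 = 2143.8 kg/s.

2144 kg/s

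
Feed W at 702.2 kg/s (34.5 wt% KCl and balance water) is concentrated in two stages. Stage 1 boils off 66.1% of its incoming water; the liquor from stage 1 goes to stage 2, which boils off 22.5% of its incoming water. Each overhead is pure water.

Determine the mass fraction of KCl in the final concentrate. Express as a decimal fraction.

0.6672

water in feed = 702.2×0.655 = 459.94 kg/s.
After stage 1: water left = (1−0.661)×459.94 = 155.92; stream total = 398.18 kg/s.
After stage 2: water left = (1−0.225)×155.92 = 120.84; final concentrate = 363.1 kg/s.
KCl fraction = 242.26/363.1 = 0.6672.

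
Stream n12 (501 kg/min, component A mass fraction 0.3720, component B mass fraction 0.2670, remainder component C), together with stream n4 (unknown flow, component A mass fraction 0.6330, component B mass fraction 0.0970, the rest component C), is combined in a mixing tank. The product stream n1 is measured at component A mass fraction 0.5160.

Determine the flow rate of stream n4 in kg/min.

616.6 kg/min

Let n4 be the unknown flow. Total out = 501 + n4.
component A balance: 186.37 + 0.633·n4 = 0.516·(501 + n4)
(0.633 − 0.516)·n4 = 0.516×501 − 186.37 = 72.144
n4 = 72.144 / 0.117 = 616.62 kg/min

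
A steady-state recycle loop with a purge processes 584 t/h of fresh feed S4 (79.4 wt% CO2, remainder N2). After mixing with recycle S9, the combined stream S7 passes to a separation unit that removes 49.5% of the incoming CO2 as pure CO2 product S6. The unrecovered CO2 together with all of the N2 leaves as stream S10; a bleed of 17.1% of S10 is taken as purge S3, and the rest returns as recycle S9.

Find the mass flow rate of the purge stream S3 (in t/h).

N2 enters only via S4 and leaves only via the purge: 584×0.206 = 0.171×(N2 in S10), and the separation unit passes all N2, so N2 in S7 = N2 in S10 = 703.53 t/h.
CO2 in S7: m_A = 584×0.794 + (1−0.171)·(1−0.495)·m_A, so m_A = 463.7/0.5814 = 797.61 t/h.
S10 = (1−0.495)×797.61 + 703.53 = 1106.3 t/h.
Purge S3 = 0.171×1106.3 = 189.18 t/h.

189.2 t/h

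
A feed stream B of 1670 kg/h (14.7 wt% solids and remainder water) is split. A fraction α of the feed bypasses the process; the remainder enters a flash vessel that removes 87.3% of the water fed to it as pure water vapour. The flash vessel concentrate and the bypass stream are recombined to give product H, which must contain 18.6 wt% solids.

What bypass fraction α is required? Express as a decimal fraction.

All 1670×0.147 = 245.49 kg/h of solids reaches H, so H = 245.49/0.186 = 1319.8 kg/h and vapour = 350.16 kg/h.
The evaporator receives (1−α)·1670 of feed at 0.853 water and removes 0.873 of that water:
0.873×0.853×(1−α)×1670 = 350.16
(1−α) = 350.16/1243.6 = 0.2816;  α = 0.7184.

0.718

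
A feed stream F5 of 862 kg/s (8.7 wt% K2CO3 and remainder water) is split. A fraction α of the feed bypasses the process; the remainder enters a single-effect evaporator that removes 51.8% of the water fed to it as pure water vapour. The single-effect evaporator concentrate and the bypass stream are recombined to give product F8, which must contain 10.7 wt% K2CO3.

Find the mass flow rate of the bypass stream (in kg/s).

521.3 kg/s

All 862×0.087 = 74.994 kg/s of K2CO3 reaches F8, so F8 = 74.994/0.107 = 700.88 kg/s and vapour = 161.12 kg/s.
The evaporator receives (1−α)·862 of feed at 0.913 water and removes 0.518 of that water:
0.518×0.913×(1−α)×862 = 161.12
(1−α) = 161.12/407.67 = 0.3952;  α = 0.6048.
Bypass flow = 0.6048×862 = 521.32 kg/s.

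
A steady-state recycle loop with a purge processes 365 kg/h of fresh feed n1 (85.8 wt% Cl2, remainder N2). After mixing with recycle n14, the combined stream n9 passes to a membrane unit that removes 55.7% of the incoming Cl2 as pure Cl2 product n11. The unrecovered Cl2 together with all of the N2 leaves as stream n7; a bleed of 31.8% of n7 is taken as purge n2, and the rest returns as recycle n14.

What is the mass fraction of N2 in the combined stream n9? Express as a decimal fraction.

0.266

N2 enters only via n1 and leaves only via the purge: 365×0.142 = 0.318×(N2 in n7), and the membrane unit passes all N2, so N2 in n9 = N2 in n7 = 162.99 kg/h.
Cl2 in n9: m_A = 365×0.858 + (1−0.318)·(1−0.557)·m_A, so m_A = 313.17/0.6979 = 448.75 kg/h.
n9 = 448.75 + 162.99 = 611.74 kg/h.
N2 fraction in n9 = 162.99/611.74 = 0.266.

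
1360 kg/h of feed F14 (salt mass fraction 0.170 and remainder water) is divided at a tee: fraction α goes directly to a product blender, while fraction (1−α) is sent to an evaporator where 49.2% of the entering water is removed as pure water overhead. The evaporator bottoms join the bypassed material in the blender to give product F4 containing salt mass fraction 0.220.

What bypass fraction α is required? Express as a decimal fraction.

0.443

All 1360×0.170 = 231.2 kg/h of salt reaches F4, so F4 = 231.2/0.220 = 1050.9 kg/h and vapour = 309.09 kg/h.
The evaporator receives (1−α)·1360 of feed at 0.830 water and removes 0.492 of that water:
0.492×0.830×(1−α)×1360 = 309.09
(1−α) = 309.09/555.37 = 0.5565;  α = 0.4435.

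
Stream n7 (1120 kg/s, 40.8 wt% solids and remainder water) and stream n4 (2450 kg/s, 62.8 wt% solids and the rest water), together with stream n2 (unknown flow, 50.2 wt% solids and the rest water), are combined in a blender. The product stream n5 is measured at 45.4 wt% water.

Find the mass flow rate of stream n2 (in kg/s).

Let n2 be the unknown flow. Total out = 3570 + n2.
water balance: 1574.4 + 0.498·n2 = 0.454·(3570 + n2)
(0.498 − 0.454)·n2 = 0.454×3570 − 1574.4 = 46.34
n2 = 46.34 / 0.044 = 1053.2 kg/s

1053 kg/s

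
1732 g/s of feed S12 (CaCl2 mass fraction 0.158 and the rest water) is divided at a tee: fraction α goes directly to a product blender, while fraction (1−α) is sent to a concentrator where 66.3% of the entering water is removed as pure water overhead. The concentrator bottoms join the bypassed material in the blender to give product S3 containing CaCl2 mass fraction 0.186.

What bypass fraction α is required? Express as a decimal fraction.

0.730

All 1732×0.158 = 273.66 g/s of CaCl2 reaches S3, so S3 = 273.66/0.186 = 1471.3 g/s and vapour = 260.73 g/s.
The evaporator receives (1−α)·1732 of feed at 0.842 water and removes 0.663 of that water:
0.663×0.842×(1−α)×1732 = 260.73
(1−α) = 260.73/966.88 = 0.2697;  α = 0.7303.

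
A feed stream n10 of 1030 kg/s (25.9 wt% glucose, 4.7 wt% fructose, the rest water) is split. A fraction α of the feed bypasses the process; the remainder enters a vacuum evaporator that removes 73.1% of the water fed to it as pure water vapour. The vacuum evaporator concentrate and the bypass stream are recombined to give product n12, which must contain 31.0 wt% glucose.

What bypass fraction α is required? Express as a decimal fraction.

All 1030×0.259 = 266.77 kg/s of glucose reaches n12, so n12 = 266.77/0.310 = 860.55 kg/s and vapour = 169.45 kg/s.
The evaporator receives (1−α)·1030 of feed at 0.694 water and removes 0.731 of that water:
0.731×0.694×(1−α)×1030 = 169.45
(1−α) = 169.45/522.53 = 0.3243;  α = 0.6757.

0.676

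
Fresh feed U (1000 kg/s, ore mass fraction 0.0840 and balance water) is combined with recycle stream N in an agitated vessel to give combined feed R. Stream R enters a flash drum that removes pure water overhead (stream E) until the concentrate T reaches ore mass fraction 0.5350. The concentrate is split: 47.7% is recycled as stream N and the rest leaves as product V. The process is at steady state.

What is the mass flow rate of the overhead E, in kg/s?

843 kg/s

Overall ore balance (none leaves overhead): ore in fresh feed = ore in product, i.e. 1000×0.084 = (1−0.477)·T·0.535.
T = 84/(0.535×0.523) = 300.21 kg/s.
Recycle N = 0.477×300.21 = 143.2 kg/s.
Combined feed R = 1000 + 143.2 = 1143.2 kg/s.
Overhead E = R − T = 1143.2 − 300.21 = 842.99 kg/s.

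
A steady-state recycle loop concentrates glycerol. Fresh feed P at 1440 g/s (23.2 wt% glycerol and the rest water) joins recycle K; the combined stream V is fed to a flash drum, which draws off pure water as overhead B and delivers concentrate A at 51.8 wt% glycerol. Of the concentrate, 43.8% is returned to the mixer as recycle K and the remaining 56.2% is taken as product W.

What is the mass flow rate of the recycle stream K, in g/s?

Overall glycerol balance (none leaves overhead): glycerol in fresh feed = glycerol in product, i.e. 1440×0.232 = (1−0.438)·A·0.518.
A = 334.08/(0.518×0.562) = 1147.6 g/s.
Recycle K = 0.438×1147.6 = 502.64 g/s.

502.6 g/s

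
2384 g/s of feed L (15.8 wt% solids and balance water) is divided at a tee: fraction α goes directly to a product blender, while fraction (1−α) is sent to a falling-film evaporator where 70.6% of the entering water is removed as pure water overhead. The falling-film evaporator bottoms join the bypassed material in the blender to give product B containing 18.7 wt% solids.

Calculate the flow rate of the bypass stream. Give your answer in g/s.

All 2384×0.158 = 376.67 g/s of solids reaches B, so B = 376.67/0.187 = 2014.3 g/s and vapour = 369.71 g/s.
The evaporator receives (1−α)·2384 of feed at 0.842 water and removes 0.706 of that water:
0.706×0.842×(1−α)×2384 = 369.71
(1−α) = 369.71/1417.2 = 0.2609;  α = 0.7391.
Bypass flow = 0.7391×2384 = 1762.1 g/s.

1762 g/s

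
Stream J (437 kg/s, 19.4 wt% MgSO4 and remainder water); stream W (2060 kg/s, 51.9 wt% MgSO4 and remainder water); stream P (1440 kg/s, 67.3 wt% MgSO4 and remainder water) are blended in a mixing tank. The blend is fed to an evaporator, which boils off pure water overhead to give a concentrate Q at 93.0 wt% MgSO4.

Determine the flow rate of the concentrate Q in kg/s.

2283 kg/s

MgSO4 entering = 437×0.194 + 2060×0.519 + 1440×0.673 = 2123 kg/s.
All MgSO4 reports to Q, so Q = 2123/0.930 = 2282.8 kg/s.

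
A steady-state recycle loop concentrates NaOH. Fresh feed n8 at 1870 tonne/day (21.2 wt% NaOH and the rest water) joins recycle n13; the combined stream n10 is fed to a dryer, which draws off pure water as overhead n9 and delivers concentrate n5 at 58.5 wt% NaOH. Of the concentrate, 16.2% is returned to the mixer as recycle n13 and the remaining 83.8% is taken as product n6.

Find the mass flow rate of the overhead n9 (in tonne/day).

Overall NaOH balance (none leaves overhead): NaOH in fresh feed = NaOH in product, i.e. 1870×0.212 = (1−0.162)·n5·0.585.
n5 = 396.44/(0.585×0.838) = 808.68 tonne/day.
Recycle n13 = 0.162×808.68 = 131.01 tonne/day.
Combined feed n10 = 1870 + 131.01 = 2001 tonne/day.
Overhead n9 = n10 − n5 = 2001 − 808.68 = 1192.3 tonne/day.

1192 tonne/day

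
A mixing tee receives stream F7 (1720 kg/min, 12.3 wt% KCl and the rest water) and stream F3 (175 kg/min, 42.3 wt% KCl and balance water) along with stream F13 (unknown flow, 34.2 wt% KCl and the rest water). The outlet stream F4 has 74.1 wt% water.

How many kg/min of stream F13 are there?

Let F13 be the unknown flow. Total out = 1895 + F13.
water balance: 1609.4 + 0.658·F13 = 0.741·(1895 + F13)
(0.658 − 0.741)·F13 = 0.741×1895 − 1609.4 = -205.22
F13 = -205.22 / -0.083 = 2472.5 kg/min

2473 kg/min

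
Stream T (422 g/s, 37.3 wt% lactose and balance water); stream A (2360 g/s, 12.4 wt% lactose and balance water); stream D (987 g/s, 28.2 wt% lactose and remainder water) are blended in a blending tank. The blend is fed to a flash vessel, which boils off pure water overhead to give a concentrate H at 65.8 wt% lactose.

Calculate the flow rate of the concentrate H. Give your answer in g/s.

1107 g/s

lactose entering = 422×0.373 + 2360×0.124 + 987×0.282 = 728.38 g/s.
All lactose reports to H, so H = 728.38/0.658 = 1107 g/s.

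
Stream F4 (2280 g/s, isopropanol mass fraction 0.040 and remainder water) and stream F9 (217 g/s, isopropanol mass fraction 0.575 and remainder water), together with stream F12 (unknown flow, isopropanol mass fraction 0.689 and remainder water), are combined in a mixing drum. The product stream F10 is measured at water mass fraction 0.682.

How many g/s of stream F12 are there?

Let F12 be the unknown flow. Total out = 2497 + F12.
water balance: 2281 + 0.311·F12 = 0.682·(2497 + F12)
(0.311 − 0.682)·F12 = 0.682×2497 − 2281 = -578.07
F12 = -578.07 / -0.371 = 1558.1 g/s

1558 g/s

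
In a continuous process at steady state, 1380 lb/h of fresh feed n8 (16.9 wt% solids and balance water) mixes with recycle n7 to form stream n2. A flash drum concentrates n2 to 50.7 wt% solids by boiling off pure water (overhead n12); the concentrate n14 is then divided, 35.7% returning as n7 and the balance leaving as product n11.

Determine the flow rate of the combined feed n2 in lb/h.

1635 lb/h

Overall solids balance (none leaves overhead): solids in fresh feed = solids in product, i.e. 1380×0.169 = (1−0.357)·n14·0.507.
n14 = 233.22/(0.507×0.643) = 715.4 lb/h.
Recycle n7 = 0.357×715.4 = 255.4 lb/h.
Combined feed n2 = 1380 + 255.4 = 1635.4 lb/h.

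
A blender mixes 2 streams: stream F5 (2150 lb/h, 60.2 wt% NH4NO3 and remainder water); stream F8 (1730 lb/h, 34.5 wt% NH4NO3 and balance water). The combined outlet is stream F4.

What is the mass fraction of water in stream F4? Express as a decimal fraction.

0.513

Total flow out = 2150 + 1730 = 3880 lb/h.
water in = 2150×0.398 + 1730×0.655 = 1988.9 lb/h.
water mass fraction in F4 = 1988.9/3880 = 0.513.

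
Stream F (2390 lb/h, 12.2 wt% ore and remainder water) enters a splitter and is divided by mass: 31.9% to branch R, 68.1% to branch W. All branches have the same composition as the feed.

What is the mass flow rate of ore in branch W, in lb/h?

198.6 lb/h

Branch W total = 0.681×2390 = 1627.6 lb/h.
ore in W = 0.122×1627.6 = 198.57 lb/h.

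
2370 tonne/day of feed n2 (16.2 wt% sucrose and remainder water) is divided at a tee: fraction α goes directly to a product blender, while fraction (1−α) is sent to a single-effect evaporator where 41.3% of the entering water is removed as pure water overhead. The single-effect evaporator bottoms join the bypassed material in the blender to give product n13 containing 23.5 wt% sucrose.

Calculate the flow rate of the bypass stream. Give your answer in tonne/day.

All 2370×0.162 = 383.94 tonne/day of sucrose reaches n13, so n13 = 383.94/0.235 = 1633.8 tonne/day and vapour = 736.21 tonne/day.
The evaporator receives (1−α)·2370 of feed at 0.838 water and removes 0.413 of that water:
0.413×0.838×(1−α)×2370 = 736.21
(1−α) = 736.21/820.24 = 0.8976;  α = 0.1024.
Bypass flow = 0.1024×2370 = 242.8 tonne/day.

242.8 tonne/day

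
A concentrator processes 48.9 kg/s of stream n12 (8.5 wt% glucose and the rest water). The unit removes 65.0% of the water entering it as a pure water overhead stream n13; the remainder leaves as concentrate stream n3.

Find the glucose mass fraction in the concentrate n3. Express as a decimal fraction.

0.210

glucose is not removed: 48.9×0.085 = 4.1565 kg/s of glucose enters n3.
water entering = 48.9×0.915 = 44.743 kg/s; overhead removed = 0.650×44.743 = 29.083 kg/s.
Concentrate = 48.9 − 29.083 = 19.817 kg/s.
Mass fraction = 4.1565/19.817 = 0.210.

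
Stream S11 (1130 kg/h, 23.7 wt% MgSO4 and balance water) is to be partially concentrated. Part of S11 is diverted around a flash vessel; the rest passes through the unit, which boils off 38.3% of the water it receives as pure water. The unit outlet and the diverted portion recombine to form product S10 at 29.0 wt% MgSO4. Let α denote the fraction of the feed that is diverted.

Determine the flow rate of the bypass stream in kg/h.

423.3 kg/h

All 1130×0.237 = 267.81 kg/h of MgSO4 reaches S10, so S10 = 267.81/0.290 = 923.48 kg/h and vapour = 206.52 kg/h.
The evaporator receives (1−α)·1130 of feed at 0.763 water and removes 0.383 of that water:
0.383×0.763×(1−α)×1130 = 206.52
(1−α) = 206.52/330.22 = 0.6254;  α = 0.3746.
Bypass flow = 0.3746×1130 = 423.3 kg/h.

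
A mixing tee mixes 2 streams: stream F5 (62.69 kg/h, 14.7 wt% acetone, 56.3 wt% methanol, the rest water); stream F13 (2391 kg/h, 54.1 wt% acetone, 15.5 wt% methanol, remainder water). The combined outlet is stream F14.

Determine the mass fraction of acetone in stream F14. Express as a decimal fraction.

Total flow out = 62.69 + 2391 = 2453.7 kg/h.
acetone in = 62.69×0.147 + 2391×0.541 = 1302.7 kg/h.
acetone mass fraction in F14 = 1302.7/2453.7 = 0.5309.

0.5309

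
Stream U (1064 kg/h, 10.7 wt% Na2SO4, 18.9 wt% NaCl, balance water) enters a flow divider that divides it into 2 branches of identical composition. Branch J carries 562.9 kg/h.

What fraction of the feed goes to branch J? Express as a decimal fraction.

Fraction to J = 562.9/1064 = 0.5290.

0.529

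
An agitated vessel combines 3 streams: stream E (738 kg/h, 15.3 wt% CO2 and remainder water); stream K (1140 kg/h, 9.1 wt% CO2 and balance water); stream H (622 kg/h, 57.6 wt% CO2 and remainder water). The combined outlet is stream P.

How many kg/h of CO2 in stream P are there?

574.9 kg/h

CO2 out = CO2 in = 738×0.153 + 1140×0.091 + 622×0.576 = 574.93 kg/h.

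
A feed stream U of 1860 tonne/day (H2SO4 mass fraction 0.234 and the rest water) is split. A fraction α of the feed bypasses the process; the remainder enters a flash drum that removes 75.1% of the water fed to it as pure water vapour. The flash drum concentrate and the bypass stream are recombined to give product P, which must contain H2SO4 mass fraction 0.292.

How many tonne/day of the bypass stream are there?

All 1860×0.234 = 435.24 tonne/day of H2SO4 reaches P, so P = 435.24/0.292 = 1490.5 tonne/day and vapour = 369.45 tonne/day.
The evaporator receives (1−α)·1860 of feed at 0.766 water and removes 0.751 of that water:
0.751×0.766×(1−α)×1860 = 369.45
(1−α) = 369.45/1070 = 0.3453;  α = 0.6547.
Bypass flow = 0.6547×1860 = 1217.8 tonne/day.

1218 tonne/day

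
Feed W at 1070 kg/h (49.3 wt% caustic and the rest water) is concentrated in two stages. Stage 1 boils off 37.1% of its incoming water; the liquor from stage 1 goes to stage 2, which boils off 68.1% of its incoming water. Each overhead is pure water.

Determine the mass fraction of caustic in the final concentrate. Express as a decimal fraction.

water in feed = 1070×0.507 = 542.49 kg/h.
After stage 1: water left = (1−0.371)×542.49 = 341.23; stream total = 868.74 kg/h.
After stage 2: water left = (1−0.681)×341.23 = 108.85; final concentrate = 636.36 kg/h.
caustic fraction = 527.51/636.36 = 0.829.

0.829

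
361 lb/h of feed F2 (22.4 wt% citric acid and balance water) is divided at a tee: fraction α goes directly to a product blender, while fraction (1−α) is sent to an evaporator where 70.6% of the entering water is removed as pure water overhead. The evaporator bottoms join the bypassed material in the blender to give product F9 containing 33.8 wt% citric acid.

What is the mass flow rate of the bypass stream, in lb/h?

All 361×0.224 = 80.864 lb/h of citric acid reaches F9, so F9 = 80.864/0.338 = 239.24 lb/h and vapour = 121.76 lb/h.
The evaporator receives (1−α)·361 of feed at 0.776 water and removes 0.706 of that water:
0.706×0.776×(1−α)×361 = 121.76
(1−α) = 121.76/197.78 = 0.6156;  α = 0.3844.
Bypass flow = 0.3844×361 = 138.76 lb/h.

138.8 lb/h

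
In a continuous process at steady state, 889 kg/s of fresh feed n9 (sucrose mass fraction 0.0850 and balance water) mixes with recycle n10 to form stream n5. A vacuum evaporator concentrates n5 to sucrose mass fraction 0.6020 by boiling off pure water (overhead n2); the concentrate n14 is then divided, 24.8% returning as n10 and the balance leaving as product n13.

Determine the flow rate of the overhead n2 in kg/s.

763.5 kg/s

Overall sucrose balance (none leaves overhead): sucrose in fresh feed = sucrose in product, i.e. 889×0.085 = (1−0.248)·n14·0.602.
n14 = 75.565/(0.602×0.752) = 166.92 kg/s.
Recycle n10 = 0.248×166.92 = 41.396 kg/s.
Combined feed n5 = 889 + 41.396 = 930.4 kg/s.
Overhead n2 = n5 − n14 = 930.4 − 166.92 = 763.48 kg/s.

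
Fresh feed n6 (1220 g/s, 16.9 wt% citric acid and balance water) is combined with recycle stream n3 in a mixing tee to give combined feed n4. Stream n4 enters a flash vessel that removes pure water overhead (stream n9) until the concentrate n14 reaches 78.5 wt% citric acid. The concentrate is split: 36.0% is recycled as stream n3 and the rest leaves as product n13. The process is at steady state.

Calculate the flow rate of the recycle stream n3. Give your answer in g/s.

147.7 g/s

Overall citric acid balance (none leaves overhead): citric acid in fresh feed = citric acid in product, i.e. 1220×0.169 = (1−0.360)·n14·0.785.
n14 = 206.18/(0.785×0.640) = 410.39 g/s.
Recycle n3 = 0.360×410.39 = 147.74 g/s.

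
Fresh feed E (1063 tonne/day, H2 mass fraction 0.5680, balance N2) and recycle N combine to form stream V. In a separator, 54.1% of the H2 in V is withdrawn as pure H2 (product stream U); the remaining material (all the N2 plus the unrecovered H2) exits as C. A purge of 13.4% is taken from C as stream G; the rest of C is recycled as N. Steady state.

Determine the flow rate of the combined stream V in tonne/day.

4429 tonne/day

N2 enters only via E and leaves only via the purge: 1063×0.432 = 0.134×(N2 in C), and the separator passes all N2, so N2 in V = N2 in C = 3427 tonne/day.
H2 in V: m_A = 1063×0.568 + (1−0.134)·(1−0.541)·m_A, so m_A = 603.78/0.6025 = 1002.1 tonne/day.
V = 1002.1 + 3427 = 4429.1 tonne/day.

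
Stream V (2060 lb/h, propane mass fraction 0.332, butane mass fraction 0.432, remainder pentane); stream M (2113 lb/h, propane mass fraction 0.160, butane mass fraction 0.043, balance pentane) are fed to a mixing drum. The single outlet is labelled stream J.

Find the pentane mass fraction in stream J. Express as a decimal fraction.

0.520

Total flow out = 2060 + 2113 = 4173 lb/h.
pentane in = 2060×0.236 + 2113×0.797 = 2170.2 lb/h.
pentane mass fraction in J = 2170.2/4173 = 0.520.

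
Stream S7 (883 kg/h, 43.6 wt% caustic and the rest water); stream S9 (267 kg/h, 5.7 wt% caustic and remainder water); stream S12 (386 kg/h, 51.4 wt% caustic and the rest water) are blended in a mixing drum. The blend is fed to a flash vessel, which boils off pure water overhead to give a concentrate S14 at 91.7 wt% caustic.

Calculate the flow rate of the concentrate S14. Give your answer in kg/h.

652.8 kg/h

caustic entering = 883×0.436 + 267×0.057 + 386×0.514 = 598.61 kg/h.
All caustic reports to S14, so S14 = 598.61/0.917 = 652.79 kg/h.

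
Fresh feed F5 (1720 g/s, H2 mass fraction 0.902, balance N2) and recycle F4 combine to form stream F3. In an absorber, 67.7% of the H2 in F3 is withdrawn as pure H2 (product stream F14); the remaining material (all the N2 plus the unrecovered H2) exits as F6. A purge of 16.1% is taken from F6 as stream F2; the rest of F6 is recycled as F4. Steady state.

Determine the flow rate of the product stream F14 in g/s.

1441 g/s

H2 in F3: m_A = 1720×0.902 + (1−0.161)·(1−0.677)·m_A, so m_A = 1551.4/0.7290 = 2128.2 g/s.
Product F14 = 0.677×2128.2 = 1440.8 g/s.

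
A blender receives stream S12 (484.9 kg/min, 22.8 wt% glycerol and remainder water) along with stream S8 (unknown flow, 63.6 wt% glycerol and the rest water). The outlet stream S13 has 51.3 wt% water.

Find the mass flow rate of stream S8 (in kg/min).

Let S8 be the unknown flow. Total out = 484.9 + S8.
water balance: 374.34 + 0.364·S8 = 0.513·(484.9 + S8)
(0.364 − 0.513)·S8 = 0.513×484.9 − 374.34 = -125.59
S8 = -125.59 / -0.149 = 842.88 kg/min

842.9 kg/min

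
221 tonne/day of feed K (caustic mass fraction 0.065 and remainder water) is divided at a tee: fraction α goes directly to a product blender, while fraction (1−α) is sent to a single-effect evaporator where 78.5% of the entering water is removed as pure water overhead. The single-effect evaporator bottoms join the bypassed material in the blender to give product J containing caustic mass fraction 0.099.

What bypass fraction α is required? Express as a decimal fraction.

0.532

All 221×0.065 = 14.365 tonne/day of caustic reaches J, so J = 14.365/0.099 = 145.1 tonne/day and vapour = 75.899 tonne/day.
The evaporator receives (1−α)·221 of feed at 0.935 water and removes 0.785 of that water:
0.785×0.935×(1−α)×221 = 75.899
(1−α) = 75.899/162.21 = 0.4679;  α = 0.5321.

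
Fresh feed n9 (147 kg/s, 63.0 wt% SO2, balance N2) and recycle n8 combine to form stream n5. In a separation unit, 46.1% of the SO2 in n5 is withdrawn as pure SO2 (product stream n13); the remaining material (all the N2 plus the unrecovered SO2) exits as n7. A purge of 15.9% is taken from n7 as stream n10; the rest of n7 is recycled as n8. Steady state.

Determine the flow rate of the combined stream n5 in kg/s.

511.5 kg/s

N2 enters only via n9 and leaves only via the purge: 147×0.370 = 0.159×(N2 in n7), and the separation unit passes all N2, so N2 in n5 = N2 in n7 = 342.08 kg/s.
SO2 in n5: m_A = 147×0.630 + (1−0.159)·(1−0.461)·m_A, so m_A = 92.61/0.5467 = 169.4 kg/s.
n5 = 169.4 + 342.08 = 511.47 kg/s.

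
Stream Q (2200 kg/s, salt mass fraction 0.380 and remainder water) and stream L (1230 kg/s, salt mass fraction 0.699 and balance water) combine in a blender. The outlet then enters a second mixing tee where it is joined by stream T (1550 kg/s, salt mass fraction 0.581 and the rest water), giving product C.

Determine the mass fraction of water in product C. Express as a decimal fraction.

0.479

Overall, product flow = 4980 kg/s.
water in = 2200×0.620 + 1230×0.301 + 1550×0.419 = 2383.7 kg/s.
water fraction in C = 0.479.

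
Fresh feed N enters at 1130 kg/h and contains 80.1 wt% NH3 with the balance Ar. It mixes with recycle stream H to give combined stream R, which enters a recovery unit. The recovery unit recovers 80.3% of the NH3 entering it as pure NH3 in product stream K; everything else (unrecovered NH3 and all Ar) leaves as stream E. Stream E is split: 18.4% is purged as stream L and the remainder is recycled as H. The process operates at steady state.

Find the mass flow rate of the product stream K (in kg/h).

NH3 in R: m_A = 1130×0.801 + (1−0.184)·(1−0.803)·m_A, so m_A = 905.13/0.8392 = 1078.5 kg/h.
Product K = 0.803×1078.5 = 866.04 kg/h.

866 kg/h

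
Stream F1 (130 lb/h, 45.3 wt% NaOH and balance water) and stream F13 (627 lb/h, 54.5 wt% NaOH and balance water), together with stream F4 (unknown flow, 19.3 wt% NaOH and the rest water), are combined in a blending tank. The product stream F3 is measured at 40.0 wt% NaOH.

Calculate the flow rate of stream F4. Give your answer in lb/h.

Let F4 be the unknown flow. Total out = 757 + F4.
NaOH balance: 400.61 + 0.193·F4 = 0.400·(757 + F4)
(0.193 − 0.400)·F4 = 0.400×757 − 400.61 = -97.805
F4 = -97.805 / -0.207 = 472.49 lb/h

472.5 lb/h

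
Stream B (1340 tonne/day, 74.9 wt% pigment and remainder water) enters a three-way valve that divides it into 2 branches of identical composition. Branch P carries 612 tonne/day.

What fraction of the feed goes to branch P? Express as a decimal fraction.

0.457

Fraction to P = 612/1340 = 0.4567.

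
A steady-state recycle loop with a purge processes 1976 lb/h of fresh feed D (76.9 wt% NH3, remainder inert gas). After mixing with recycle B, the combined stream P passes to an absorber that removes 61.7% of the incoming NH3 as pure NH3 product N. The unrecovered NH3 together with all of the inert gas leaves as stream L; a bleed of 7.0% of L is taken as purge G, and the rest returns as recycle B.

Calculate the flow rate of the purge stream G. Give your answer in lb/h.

inert gas enters only via D and leaves only via the purge: 1976×0.231 = 0.070×(inert gas in L), and the absorber passes all inert gas, so inert gas in P = inert gas in L = 6520.8 lb/h.
NH3 in P: m_A = 1976×0.769 + (1−0.070)·(1−0.617)·m_A, so m_A = 1519.5/0.6438 = 2360.2 lb/h.
L = (1−0.617)×2360.2 + 6520.8 = 7424.8 lb/h.
Purge G = 0.070×7424.8 = 519.73 lb/h.

519.7 lb/h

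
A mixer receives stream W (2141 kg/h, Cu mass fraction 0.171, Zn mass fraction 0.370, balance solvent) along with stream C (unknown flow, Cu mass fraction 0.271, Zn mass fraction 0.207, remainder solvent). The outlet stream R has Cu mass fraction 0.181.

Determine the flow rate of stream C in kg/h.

Let C be the unknown flow. Total out = 2141 + C.
Cu balance: 366.11 + 0.271·C = 0.181·(2141 + C)
(0.271 − 0.181)·C = 0.181×2141 − 366.11 = 21.41
C = 21.41 / 0.090 = 237.89 kg/h

237.9 kg/h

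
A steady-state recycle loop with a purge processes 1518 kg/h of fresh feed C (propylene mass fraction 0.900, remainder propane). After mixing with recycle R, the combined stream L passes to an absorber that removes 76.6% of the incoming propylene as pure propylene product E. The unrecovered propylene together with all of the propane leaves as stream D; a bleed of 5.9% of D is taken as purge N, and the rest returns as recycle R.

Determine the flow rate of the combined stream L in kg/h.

4325 kg/h

propane enters only via C and leaves only via the purge: 1518×0.100 = 0.059×(propane in D), and the absorber passes all propane, so propane in L = propane in D = 2572.9 kg/h.
propylene in L: m_A = 1518×0.900 + (1−0.059)·(1−0.766)·m_A, so m_A = 1366.2/0.7798 = 1752 kg/h.
L = 1752 + 2572.9 = 4324.9 kg/h.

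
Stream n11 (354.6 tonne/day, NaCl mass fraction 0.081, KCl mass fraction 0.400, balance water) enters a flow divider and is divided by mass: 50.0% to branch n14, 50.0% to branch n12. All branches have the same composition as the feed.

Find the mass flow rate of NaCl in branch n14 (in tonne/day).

14.36 tonne/day

Branch n14 total = 0.500×354.6 = 177.3 tonne/day.
NaCl in n14 = 0.081×177.3 = 14.361 tonne/day.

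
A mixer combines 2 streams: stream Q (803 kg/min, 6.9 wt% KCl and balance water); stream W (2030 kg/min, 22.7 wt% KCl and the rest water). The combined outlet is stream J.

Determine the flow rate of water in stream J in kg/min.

2317 kg/min

water out = water in = 803×0.931 + 2030×0.773 = 2316.8 kg/min.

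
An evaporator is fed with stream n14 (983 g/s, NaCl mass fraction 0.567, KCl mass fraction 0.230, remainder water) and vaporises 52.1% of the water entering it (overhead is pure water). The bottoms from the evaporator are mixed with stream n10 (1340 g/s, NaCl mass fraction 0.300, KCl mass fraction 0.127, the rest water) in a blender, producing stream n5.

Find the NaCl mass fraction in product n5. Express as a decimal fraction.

0.432

Vapour removed = 0.521×0.203×983 = 103.97 g/s; concentrate = 879.03 g/s.
NaCl reaching the mixer = 557.36 (from concentrate) + 1340×0.300 = 959.36 g/s.
Product flow = 879.03 + 1340 = 2219 g/s; NaCl fraction = 0.432.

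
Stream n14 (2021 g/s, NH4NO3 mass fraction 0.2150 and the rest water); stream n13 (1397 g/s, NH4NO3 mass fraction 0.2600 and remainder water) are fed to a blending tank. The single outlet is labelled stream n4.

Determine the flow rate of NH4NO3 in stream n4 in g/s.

797.7 g/s

NH4NO3 out = NH4NO3 in = 2021×0.215 + 1397×0.260 = 797.74 g/s.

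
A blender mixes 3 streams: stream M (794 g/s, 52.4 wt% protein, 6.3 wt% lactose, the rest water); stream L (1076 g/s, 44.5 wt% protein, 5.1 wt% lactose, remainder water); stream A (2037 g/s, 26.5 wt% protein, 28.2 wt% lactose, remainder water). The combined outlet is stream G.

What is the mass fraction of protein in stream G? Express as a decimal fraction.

0.3672

Total flow out = 794 + 1076 + 2037 = 3907 g/s.
protein in = 794×0.524 + 1076×0.445 + 2037×0.265 = 1434.7 g/s.
protein mass fraction in G = 1434.7/3907 = 0.3672.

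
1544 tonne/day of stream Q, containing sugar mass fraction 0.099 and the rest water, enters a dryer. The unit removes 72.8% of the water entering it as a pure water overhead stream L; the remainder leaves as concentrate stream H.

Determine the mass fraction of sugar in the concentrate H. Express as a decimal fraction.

sugar is not removed: 1544×0.099 = 152.86 tonne/day of sugar enters H.
water entering = 1544×0.901 = 1391.1 tonne/day; overhead removed = 0.728×1391.1 = 1012.8 tonne/day.
Concentrate = 1544 − 1012.8 = 531.25 tonne/day.
Mass fraction = 152.86/531.25 = 0.288.

0.288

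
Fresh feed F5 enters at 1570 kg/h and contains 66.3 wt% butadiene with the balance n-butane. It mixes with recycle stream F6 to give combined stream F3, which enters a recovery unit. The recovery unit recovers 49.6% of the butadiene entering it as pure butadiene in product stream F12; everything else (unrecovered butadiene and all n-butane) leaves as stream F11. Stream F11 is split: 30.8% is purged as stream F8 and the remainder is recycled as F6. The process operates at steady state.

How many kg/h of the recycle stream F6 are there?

1746 kg/h

n-butane enters only via F5 and leaves only via the purge: 1570×0.337 = 0.308×(n-butane in F11), and the recovery unit passes all n-butane, so n-butane in F3 = n-butane in F11 = 1717.8 kg/h.
butadiene in F3: m_A = 1570×0.663 + (1−0.308)·(1−0.496)·m_A, so m_A = 1040.9/0.6512 = 1598.4 kg/h.
F11 = (1−0.496)×1598.4 + 1717.8 = 2523.4 kg/h.
Recycle F6 = (1−0.308)×2523.4 = 1746.2 kg/h.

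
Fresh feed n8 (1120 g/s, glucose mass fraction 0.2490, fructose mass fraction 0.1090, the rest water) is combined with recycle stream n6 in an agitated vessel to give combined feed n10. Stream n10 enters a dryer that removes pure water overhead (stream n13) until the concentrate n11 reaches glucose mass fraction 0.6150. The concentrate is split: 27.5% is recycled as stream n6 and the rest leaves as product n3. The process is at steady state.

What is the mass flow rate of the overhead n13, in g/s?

666.5 g/s

Overall glucose balance (none leaves overhead): glucose in fresh feed = glucose in product, i.e. 1120×0.249 = (1−0.275)·n11·0.615.
n11 = 278.88/(0.615×0.725) = 625.47 g/s.
Recycle n6 = 0.275×625.47 = 172 g/s.
Combined feed n10 = 1120 + 172 = 1292 g/s.
Overhead n13 = n10 − n11 = 1292 − 625.47 = 666.54 g/s.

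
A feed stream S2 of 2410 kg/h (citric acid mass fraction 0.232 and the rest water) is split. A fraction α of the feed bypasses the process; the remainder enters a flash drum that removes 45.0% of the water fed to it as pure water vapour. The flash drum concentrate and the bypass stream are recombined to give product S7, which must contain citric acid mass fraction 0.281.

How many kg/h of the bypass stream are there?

1194 kg/h

All 2410×0.232 = 559.12 kg/h of citric acid reaches S7, so S7 = 559.12/0.281 = 1989.8 kg/h and vapour = 420.25 kg/h.
The evaporator receives (1−α)·2410 of feed at 0.768 water and removes 0.450 of that water:
0.450×0.768×(1−α)×2410 = 420.25
(1−α) = 420.25/832.9 = 0.5046;  α = 0.4954.
Bypass flow = 0.4954×2410 = 1194 kg/h.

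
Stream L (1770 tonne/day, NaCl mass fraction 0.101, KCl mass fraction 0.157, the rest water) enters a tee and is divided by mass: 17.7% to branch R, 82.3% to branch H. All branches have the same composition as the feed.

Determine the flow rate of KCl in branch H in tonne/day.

228.7 tonne/day

Branch H total = 0.823×1770 = 1456.7 tonne/day.
KCl in H = 0.157×1456.7 = 228.7 tonne/day.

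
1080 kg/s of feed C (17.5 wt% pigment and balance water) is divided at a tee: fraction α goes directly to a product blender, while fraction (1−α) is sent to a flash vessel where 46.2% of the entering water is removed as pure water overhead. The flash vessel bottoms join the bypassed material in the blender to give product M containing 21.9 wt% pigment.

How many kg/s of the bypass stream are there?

All 1080×0.175 = 189 kg/s of pigment reaches M, so M = 189/0.219 = 863.01 kg/s and vapour = 216.99 kg/s.
The evaporator receives (1−α)·1080 of feed at 0.825 water and removes 0.462 of that water:
0.462×0.825×(1−α)×1080 = 216.99
(1−α) = 216.99/411.64 = 0.5271;  α = 0.4729.
Bypass flow = 0.4729×1080 = 510.71 kg/s.

510.7 kg/s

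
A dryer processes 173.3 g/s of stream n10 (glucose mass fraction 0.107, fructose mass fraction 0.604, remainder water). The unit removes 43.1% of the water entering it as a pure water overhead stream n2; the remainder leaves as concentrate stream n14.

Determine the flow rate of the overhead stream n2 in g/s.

water entering = 173.3×0.289 = 50.084 g/s; overhead removed = 0.431×50.084 = 21.586 g/s.

21.59 g/s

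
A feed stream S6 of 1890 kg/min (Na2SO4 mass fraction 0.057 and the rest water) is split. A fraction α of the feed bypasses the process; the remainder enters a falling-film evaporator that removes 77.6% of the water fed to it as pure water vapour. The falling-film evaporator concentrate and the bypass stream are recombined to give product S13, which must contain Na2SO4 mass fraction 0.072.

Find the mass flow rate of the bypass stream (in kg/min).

All 1890×0.057 = 107.73 kg/min of Na2SO4 reaches S13, so S13 = 107.73/0.072 = 1496.3 kg/min and vapour = 393.75 kg/min.
The evaporator receives (1−α)·1890 of feed at 0.943 water and removes 0.776 of that water:
0.776×0.943×(1−α)×1890 = 393.75
(1−α) = 393.75/1383 = 0.2847;  α = 0.7153.
Bypass flow = 0.7153×1890 = 1351.9 kg/min.

1352 kg/min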